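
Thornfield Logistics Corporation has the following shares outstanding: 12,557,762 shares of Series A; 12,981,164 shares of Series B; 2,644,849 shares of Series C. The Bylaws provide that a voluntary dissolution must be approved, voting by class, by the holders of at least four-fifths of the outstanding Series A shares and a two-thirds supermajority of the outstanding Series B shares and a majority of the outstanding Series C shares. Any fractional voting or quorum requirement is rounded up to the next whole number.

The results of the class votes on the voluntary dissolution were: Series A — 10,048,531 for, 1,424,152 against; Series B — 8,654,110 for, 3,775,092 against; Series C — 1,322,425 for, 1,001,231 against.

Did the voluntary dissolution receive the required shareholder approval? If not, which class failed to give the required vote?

Series A: 4/5 of 12557762 = 10046209.60, rounded up to 10046210; 10,046,210 required, 10,048,531 in favor — approved.
Series B: 2/3 of 12981164 = 8654109.33, rounded up to 8654110; 8,654,110 required, 8,654,110 in favor — approved.
Series C: a majority of 2644849 is 1322425; 1,322,425 required, 1,322,425 in favor — approved.

Approved — every class gave the required vote.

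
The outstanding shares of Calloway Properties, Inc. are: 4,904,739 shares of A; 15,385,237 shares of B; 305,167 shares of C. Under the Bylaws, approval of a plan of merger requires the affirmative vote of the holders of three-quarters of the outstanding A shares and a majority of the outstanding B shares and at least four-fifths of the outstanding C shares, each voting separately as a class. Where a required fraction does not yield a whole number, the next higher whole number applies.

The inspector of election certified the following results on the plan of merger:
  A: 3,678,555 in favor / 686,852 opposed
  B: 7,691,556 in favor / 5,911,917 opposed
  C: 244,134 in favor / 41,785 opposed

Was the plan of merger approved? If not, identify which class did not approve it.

Not approved — the B shares did not give the required vote.

A: 3/4 of 4904739 = 3678554.25, rounded up to 3678555; 3,678,555 required, 3,678,555 in favor — approved.
B: a majority of 15385237 is 7692619; 7,692,619 required, 7,691,556 in favor — not approved.
C: 4/5 of 305167 = 244133.60, rounded up to 244134; 244,134 required, 244,134 in favor — approved.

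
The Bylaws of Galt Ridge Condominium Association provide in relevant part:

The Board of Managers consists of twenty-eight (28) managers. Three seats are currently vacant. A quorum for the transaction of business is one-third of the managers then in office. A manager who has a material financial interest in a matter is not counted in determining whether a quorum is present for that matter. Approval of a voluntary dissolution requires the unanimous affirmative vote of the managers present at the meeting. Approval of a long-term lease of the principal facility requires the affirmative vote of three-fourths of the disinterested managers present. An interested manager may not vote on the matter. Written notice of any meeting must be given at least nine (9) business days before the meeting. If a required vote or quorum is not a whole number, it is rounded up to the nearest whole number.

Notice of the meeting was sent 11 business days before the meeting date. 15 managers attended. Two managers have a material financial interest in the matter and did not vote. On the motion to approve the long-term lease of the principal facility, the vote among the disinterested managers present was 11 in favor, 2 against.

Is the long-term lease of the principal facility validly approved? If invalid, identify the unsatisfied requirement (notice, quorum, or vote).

Notice: 11 business days given; 9 required (11 ≥ 9). Satisfied.
Quorum: 15 present, but the 2 interested managers do not count, leaving 13. Quorum is 9. Satisfied.
Vote: the long-term lease of the principal facility requires three-fourths of the disinterested managers present (15 − 2 = 13). 3/4 of 13 = 9.75, rounded up to 10, so 10 affirmative votes are needed; 11 voted in favor. Satisfied.

Valid — all requirements satisfied.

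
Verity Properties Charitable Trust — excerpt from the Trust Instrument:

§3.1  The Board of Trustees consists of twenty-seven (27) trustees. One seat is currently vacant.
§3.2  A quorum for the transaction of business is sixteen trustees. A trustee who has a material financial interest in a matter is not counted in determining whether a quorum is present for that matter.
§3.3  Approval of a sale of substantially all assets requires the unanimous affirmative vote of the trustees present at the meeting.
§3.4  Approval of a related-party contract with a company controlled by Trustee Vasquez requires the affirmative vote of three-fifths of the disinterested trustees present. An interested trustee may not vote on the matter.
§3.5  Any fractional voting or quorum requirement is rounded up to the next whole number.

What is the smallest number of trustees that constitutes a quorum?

The quorum is fixed at 16.

16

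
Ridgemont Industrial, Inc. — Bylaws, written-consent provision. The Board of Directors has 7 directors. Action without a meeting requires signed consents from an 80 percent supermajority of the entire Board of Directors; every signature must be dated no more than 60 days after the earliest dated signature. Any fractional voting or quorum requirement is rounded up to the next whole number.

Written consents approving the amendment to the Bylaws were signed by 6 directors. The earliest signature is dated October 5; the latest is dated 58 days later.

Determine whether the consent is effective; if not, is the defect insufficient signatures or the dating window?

Signatures required: an 80 percent supermajority of 7 — 4/5 of 7 = 5.60, rounded up to 6, so 6 needed; 6 signed. Sufficient.
Dating window: the latest signature is 58 days after the earliest; the limit is 60 days. Within the window.

Effective — both the signature and dating-window requirements are satisfied.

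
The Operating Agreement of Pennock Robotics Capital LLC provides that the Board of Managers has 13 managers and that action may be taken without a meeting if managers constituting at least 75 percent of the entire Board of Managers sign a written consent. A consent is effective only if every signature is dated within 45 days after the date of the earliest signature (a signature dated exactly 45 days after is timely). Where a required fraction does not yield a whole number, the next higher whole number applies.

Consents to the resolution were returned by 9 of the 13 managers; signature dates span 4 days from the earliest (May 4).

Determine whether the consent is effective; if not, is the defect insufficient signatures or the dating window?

Signatures required: at least 75 percent of 13 — 3/4 of 13 = 9.75, rounded up to 10, so 10 needed; 9 signed. Insufficient.
Dating window: the latest signature is 4 days after the earliest; the limit is 45 days. Within the window.

Not effective — insufficient signatures.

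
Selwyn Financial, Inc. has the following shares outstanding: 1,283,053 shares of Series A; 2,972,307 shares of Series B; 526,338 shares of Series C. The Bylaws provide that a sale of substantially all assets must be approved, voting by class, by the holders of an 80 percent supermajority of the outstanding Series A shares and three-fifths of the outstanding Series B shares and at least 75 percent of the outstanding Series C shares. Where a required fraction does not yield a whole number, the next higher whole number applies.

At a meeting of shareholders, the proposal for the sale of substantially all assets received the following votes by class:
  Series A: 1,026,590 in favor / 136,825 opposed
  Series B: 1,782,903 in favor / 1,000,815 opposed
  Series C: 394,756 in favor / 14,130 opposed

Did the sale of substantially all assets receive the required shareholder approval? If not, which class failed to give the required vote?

Not approved — the Series B shares did not give the required vote.

Series A: 4/5 of 1283053 = 1026442.40, rounded up to 1026443; 1,026,443 required, 1,026,590 in favor — approved.
Series B: 3/5 of 2972307 = 1783384.20, rounded up to 1783385; 1,783,385 required, 1,782,903 in favor — not approved.
Series C: 3/4 of 526338 = 394753.50, rounded up to 394754; 394,754 required, 394,756 in favor — approved.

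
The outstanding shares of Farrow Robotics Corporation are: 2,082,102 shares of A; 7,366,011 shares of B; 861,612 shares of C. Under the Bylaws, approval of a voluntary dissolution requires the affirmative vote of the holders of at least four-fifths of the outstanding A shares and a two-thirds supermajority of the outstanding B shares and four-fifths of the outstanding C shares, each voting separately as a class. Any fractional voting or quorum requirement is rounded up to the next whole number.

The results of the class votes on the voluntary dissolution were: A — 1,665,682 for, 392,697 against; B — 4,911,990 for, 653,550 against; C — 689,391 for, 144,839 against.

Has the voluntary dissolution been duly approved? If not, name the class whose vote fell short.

A: 4/5 of 2082102 = 1665681.60, rounded up to 1665682; 1,665,682 required, 1,665,682 in favor — approved.
B: 2/3 of 7366011 = 4910674; 4,910,674 required, 4,911,990 in favor — approved.
C: 4/5 of 861612 = 689289.60, rounded up to 689290; 689,290 required, 689,391 in favor — approved.

Approved — every class gave the required vote.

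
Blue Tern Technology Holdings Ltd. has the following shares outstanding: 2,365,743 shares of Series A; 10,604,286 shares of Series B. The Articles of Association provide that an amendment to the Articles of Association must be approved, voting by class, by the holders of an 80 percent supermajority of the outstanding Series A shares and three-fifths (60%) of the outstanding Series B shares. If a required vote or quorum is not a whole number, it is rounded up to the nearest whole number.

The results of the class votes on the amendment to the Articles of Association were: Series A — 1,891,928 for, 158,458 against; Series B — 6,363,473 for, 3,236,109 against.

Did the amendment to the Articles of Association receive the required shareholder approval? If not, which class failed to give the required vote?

Series A: 4/5 of 2365743 = 1892594.40, rounded up to 1892595; 1,892,595 required, 1,891,928 in favor — not approved.
Series B: 3/5 of 10604286 = 6362571.60, rounded up to 6362572; 6,362,572 required, 6,363,473 in favor — approved.

Not approved — the Series A shares did not give the required vote.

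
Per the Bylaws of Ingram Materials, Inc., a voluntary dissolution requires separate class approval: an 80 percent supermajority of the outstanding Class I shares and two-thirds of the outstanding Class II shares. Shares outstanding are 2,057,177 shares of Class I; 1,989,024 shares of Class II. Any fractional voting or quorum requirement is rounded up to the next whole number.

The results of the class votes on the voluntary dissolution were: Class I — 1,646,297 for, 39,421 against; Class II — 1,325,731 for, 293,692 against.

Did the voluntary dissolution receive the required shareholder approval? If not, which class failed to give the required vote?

Not approved — the Class II shares did not give the required vote.

Class I: 4/5 of 2057177 = 1645741.60, rounded up to 1645742; 1,645,742 required, 1,646,297 in favor — approved.
Class II: 2/3 of 1989024 = 1326016; 1,326,016 required, 1,325,731 in favor — not approved.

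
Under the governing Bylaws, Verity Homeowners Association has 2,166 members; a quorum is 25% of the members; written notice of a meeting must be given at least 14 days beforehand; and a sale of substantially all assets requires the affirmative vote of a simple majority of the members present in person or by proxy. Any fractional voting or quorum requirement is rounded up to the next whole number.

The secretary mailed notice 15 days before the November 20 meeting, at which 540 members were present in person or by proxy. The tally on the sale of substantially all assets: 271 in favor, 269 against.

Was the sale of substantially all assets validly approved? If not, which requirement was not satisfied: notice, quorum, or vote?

Invalid — quorum requirement not satisfied.

Notice: 15 days given; 14 required. Satisfied.
Quorum: 25% of 2,166 = 541.50, rounded up to 542; 540 present. Not satisfied.
Vote: requires a majority of those present (540); a majority of 540 is 271, so 271 needed; 271 in favor. Satisfied.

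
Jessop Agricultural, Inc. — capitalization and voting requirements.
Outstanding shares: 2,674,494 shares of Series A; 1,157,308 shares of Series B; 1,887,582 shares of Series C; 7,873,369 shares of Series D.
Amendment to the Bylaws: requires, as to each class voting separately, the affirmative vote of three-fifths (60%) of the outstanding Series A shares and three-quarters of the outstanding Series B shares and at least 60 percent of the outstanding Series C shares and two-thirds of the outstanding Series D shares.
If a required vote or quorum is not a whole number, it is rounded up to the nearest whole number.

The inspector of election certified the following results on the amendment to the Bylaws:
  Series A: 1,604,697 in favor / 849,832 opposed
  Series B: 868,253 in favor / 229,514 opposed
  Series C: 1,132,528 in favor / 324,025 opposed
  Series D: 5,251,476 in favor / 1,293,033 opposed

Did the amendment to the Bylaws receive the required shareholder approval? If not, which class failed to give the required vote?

Not approved — the Series C shares did not give the required vote.

Series A: 3/5 of 2674494 = 1604696.40, rounded up to 1604697; 1,604,697 required, 1,604,697 in favor — approved.
Series B: 3/4 of 1157308 = 867981; 867,981 required, 868,253 in favor — approved.
Series C: 3/5 of 1887582 = 1132549.20, rounded up to 1132550; 1,132,550 required, 1,132,528 in favor — not approved.
Series D: 2/3 of 7873369 = 5248912.67, rounded up to 5248913; 5,248,913 required, 5,251,476 in favor — approved.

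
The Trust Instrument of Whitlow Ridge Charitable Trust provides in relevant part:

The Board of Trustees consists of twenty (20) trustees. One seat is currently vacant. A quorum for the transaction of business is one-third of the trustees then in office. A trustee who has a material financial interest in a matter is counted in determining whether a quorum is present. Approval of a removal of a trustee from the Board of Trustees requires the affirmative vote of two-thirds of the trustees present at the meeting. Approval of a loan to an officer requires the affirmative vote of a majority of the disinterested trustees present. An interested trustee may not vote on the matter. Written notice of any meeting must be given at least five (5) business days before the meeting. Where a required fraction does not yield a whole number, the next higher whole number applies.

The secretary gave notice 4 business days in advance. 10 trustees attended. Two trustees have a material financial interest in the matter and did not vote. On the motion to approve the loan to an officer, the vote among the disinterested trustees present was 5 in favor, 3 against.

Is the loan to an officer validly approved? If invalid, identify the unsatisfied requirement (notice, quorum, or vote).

Notice: 4 business days given; 5 required (4 < 5). Not satisfied.
Quorum: 10 present (interested trustees count toward quorum); quorum is 7. Satisfied.
Vote: the loan to an officer requires a majority of the disinterested trustees present (10 − 2 = 8). A majority of 8 is 5, so 5 affirmative votes are needed; 5 voted in favor. Satisfied.

Invalid — notice requirement not satisfied.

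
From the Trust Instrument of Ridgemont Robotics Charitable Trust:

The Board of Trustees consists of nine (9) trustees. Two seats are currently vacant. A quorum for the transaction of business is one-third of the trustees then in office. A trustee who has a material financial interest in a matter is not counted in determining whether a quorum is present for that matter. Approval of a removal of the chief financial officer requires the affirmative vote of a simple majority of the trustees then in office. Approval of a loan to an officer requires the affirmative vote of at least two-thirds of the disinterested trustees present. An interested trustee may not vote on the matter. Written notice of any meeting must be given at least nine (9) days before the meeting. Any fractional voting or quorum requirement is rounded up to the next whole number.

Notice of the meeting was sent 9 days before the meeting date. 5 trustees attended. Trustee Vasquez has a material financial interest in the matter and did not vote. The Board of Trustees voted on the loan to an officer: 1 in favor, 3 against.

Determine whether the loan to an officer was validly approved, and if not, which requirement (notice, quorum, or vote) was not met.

Notice: 9 days given; 9 required (9 ≥ 9). Satisfied.
Quorum: 5 present, but the 1 interested trustee does not count, leaving 4. Quorum is 3. Satisfied.
Vote: the loan to an officer requires two-thirds of the disinterested trustees present (5 − 1 = 4). 2/3 of 4 = 2.67, rounded up to 3, so 3 affirmative votes are needed; 1 voted in favor. Not satisfied.

Invalid — vote requirement not satisfied.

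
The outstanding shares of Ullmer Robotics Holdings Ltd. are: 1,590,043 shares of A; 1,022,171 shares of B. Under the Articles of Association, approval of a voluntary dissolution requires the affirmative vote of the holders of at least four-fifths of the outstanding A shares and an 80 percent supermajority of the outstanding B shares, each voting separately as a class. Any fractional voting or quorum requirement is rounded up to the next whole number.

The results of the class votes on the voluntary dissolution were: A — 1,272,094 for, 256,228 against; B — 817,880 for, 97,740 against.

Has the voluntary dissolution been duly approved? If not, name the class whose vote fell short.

Approved — every class gave the required vote.

A: 4/5 of 1590043 = 1272034.40, rounded up to 1272035; 1,272,035 required, 1,272,094 in favor — approved.
B: 4/5 of 1022171 = 817736.80, rounded up to 817737; 817,737 required, 817,880 in favor — approved.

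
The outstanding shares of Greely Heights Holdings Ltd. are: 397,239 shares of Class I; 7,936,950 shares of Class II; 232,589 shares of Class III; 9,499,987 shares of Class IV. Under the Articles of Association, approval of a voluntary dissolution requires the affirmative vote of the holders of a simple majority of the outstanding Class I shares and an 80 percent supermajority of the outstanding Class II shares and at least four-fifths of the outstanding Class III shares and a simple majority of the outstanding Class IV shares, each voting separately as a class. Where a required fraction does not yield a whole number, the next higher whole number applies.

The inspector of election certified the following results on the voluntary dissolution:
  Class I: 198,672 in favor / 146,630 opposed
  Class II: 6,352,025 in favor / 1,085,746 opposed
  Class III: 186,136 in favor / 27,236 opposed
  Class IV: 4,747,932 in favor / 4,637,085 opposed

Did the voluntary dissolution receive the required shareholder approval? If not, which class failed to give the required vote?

Class I: a majority of 397239 is 198620; 198,620 required, 198,672 in favor — approved.
Class II: 4/5 of 7936950 = 6349560; 6,349,560 required, 6,352,025 in favor — approved.
Class III: 4/5 of 232589 = 186071.20, rounded up to 186072; 186,072 required, 186,136 in favor — approved.
Class IV: a majority of 9499987 is 4749994; 4,749,994 required, 4,747,932 in favor — not approved.

Not approved — the Class IV shares did not give the required vote.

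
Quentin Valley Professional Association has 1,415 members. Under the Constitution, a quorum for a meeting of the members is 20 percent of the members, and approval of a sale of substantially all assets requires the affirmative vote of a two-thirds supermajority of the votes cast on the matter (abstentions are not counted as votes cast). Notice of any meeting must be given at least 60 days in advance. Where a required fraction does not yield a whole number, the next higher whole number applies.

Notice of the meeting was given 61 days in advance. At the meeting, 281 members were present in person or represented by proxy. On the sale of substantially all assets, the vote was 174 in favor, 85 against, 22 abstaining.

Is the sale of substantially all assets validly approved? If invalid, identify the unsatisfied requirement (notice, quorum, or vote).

Invalid — quorum requirement not satisfied.

Notice: 61 days given; 60 required. Satisfied.
Quorum: 20% of 1,415 = 283; 281 present. Not satisfied.
Vote: requires two-thirds of the votes cast (281 − 22 abstaining = 259); 2/3 of 259 = 172.67, rounded up to 173, so 173 needed; 174 in favor. Satisfied.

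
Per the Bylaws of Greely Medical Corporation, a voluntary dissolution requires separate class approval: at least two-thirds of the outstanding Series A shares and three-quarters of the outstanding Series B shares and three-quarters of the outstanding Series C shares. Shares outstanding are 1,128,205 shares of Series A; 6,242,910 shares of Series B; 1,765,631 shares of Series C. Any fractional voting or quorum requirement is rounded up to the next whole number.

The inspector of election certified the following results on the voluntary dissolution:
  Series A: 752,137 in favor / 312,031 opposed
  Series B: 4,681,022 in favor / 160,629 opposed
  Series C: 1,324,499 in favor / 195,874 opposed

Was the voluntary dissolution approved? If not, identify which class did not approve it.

Series A: 2/3 of 1128205 = 752136.67, rounded up to 752137; 752,137 required, 752,137 in favor — approved.
Series B: 3/4 of 6242910 = 4682182.50, rounded up to 4682183; 4,682,183 required, 4,681,022 in favor — not approved.
Series C: 3/4 of 1765631 = 1324223.25, rounded up to 1324224; 1,324,224 required, 1,324,499 in favor — approved.

Not approved — the Series B shares did not give the required vote.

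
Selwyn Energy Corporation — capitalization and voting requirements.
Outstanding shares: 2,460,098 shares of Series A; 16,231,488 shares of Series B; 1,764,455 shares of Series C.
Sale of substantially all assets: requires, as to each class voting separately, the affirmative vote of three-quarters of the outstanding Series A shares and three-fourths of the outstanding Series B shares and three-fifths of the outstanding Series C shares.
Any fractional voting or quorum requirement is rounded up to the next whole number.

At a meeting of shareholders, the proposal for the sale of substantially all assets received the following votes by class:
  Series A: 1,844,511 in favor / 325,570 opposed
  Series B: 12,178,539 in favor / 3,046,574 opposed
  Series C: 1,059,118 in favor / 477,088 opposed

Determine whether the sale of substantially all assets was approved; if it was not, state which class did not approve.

Series A: 3/4 of 2460098 = 1845073.50, rounded up to 1845074; 1,845,074 required, 1,844,511 in favor — not approved.
Series B: 3/4 of 16231488 = 12173616; 12,173,616 required, 12,178,539 in favor — approved.
Series C: 3/5 of 1764455 = 1058673; 1,058,673 required, 1,059,118 in favor — approved.

Not approved — the Series A shares did not give the required vote.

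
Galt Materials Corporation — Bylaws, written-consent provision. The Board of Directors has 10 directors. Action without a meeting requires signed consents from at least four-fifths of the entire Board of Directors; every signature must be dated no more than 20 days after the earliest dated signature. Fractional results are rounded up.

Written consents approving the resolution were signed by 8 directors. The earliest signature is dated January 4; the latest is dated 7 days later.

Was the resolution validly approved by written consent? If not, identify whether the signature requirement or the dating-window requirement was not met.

Effective — both the signature and dating-window requirements are satisfied.

Signatures required: at least four-fifths of 10 — 4/5 of 10 = 8, so 8 needed; 8 signed. Sufficient.
Dating window: the latest signature is 7 days after the earliest; the limit is 20 days. Within the window.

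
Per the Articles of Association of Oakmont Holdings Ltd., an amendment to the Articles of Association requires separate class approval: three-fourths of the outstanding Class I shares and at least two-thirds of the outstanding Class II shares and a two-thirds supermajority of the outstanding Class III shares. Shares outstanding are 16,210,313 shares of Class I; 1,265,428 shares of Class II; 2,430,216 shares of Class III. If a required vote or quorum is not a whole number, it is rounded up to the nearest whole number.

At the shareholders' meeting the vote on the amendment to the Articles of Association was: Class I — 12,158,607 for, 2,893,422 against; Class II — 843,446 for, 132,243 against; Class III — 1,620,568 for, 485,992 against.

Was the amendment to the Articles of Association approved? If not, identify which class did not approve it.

Not approved — the Class II shares did not give the required vote.

Class I: 3/4 of 16210313 = 12157734.75, rounded up to 12157735; 12,157,735 required, 12,158,607 in favor — approved.
Class II: 2/3 of 1265428 = 843618.67, rounded up to 843619; 843,619 required, 843,446 in favor — not approved.
Class III: 2/3 of 2430216 = 1620144; 1,620,144 required, 1,620,568 in favor — approved.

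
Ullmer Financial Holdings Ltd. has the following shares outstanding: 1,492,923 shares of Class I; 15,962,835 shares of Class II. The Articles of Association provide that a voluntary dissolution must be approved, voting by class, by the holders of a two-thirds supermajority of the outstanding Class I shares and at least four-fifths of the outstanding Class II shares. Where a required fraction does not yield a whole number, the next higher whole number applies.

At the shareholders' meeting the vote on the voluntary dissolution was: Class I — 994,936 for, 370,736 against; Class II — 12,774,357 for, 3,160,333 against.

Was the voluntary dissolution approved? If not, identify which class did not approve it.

Class I: 2/3 of 1492923 = 995282; 995,282 required, 994,936 in favor — not approved.
Class II: 4/5 of 15962835 = 12770268; 12,770,268 required, 12,774,357 in favor — approved.

Not approved — the Class I shares did not give the required vote.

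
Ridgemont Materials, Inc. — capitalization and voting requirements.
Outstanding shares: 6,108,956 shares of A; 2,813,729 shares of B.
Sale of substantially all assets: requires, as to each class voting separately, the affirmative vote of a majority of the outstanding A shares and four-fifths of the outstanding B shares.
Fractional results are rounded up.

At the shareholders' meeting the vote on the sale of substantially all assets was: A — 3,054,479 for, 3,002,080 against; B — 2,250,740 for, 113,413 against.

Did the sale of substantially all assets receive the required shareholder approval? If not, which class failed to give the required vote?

A: a majority of 6108956 is 3054479; 3,054,479 required, 3,054,479 in favor — approved.
B: 4/5 of 2813729 = 2250983.20, rounded up to 2250984; 2,250,984 required, 2,250,740 in favor — not approved.

Not approved — the B shares did not give the required vote.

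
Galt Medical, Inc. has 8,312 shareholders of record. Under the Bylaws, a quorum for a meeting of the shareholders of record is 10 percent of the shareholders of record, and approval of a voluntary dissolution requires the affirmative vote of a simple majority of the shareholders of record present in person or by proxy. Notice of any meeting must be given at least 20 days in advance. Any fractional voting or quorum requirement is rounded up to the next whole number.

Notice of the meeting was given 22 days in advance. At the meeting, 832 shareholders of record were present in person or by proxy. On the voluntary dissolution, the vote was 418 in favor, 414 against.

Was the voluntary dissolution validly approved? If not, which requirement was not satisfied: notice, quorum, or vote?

Valid — all requirements satisfied.

Notice: 22 days given; 20 required. Satisfied.
Quorum: 10% of 8,312 = 831.20, rounded up to 832; 832 present. Satisfied.
Vote: requires a majority of those present (832); a majority of 832 is 417, so 417 needed; 418 in favor. Satisfied.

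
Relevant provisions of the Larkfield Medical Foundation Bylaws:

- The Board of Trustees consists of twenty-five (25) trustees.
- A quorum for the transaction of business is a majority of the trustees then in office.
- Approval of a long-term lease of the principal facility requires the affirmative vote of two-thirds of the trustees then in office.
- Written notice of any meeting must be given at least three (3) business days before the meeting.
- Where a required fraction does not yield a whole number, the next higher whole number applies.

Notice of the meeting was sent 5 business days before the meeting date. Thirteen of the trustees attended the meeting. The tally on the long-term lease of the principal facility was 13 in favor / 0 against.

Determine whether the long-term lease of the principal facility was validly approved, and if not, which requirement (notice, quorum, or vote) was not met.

Notice: 5 business days given; 3 required (5 ≥ 3). Satisfied.
Quorum: 13 present; quorum is 13. Satisfied.
Vote: the long-term lease of the principal facility requires two-thirds of the trustees then in office (25). 2/3 of 25 = 16.67, rounded up to 17, so 17 affirmative votes are needed; 13 voted in favor. Not satisfied.

Invalid — vote requirement not satisfied.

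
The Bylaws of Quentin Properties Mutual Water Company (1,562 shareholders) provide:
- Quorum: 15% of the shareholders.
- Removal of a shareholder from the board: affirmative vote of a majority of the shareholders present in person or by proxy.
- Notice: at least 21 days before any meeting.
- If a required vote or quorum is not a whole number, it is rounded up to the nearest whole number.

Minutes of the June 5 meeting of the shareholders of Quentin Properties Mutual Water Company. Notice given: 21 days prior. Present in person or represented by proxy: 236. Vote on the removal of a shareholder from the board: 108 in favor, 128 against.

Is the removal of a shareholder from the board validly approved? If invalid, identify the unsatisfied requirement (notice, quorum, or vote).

Invalid — vote requirement not satisfied.

Notice: 21 days given; 21 required. Satisfied.
Quorum: 15% of 1,562 = 234.30, rounded up to 235; 236 present. Satisfied.
Vote: requires a majority of those present (236); a majority of 236 is 119, so 119 needed; 108 in favor. Not satisfied.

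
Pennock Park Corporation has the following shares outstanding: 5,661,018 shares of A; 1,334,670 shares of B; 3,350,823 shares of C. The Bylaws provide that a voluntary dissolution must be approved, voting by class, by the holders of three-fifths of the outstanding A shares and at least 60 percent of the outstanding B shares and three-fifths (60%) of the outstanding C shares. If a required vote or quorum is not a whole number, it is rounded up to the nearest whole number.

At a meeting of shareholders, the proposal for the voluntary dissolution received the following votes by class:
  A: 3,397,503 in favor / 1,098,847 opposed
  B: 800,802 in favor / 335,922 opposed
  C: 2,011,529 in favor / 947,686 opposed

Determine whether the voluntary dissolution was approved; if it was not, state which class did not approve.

A: 3/5 of 5661018 = 3396610.80, rounded up to 3396611; 3,396,611 required, 3,397,503 in favor — approved.
B: 3/5 of 1334670 = 800802; 800,802 required, 800,802 in favor — approved.
C: 3/5 of 3350823 = 2010493.80, rounded up to 2010494; 2,010,494 required, 2,011,529 in favor — approved.

Approved — every class gave the required vote.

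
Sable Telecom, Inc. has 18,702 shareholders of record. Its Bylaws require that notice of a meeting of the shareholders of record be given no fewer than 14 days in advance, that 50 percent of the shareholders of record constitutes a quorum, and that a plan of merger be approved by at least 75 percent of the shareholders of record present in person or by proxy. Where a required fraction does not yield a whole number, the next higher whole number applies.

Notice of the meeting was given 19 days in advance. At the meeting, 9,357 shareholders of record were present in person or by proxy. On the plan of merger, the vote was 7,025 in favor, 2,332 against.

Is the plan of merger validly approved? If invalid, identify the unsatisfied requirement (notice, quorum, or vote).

Valid — all requirements satisfied.

Notice: 19 days given; 14 required. Satisfied.
Quorum: 50% of 18,702 = 9,351; 9,357 present. Satisfied.
Vote: requires three-fourths of those present (9,357); 3/4 of 9357 = 7017.75, rounded up to 7018, so 7,018 needed; 7,025 in favor. Satisfied.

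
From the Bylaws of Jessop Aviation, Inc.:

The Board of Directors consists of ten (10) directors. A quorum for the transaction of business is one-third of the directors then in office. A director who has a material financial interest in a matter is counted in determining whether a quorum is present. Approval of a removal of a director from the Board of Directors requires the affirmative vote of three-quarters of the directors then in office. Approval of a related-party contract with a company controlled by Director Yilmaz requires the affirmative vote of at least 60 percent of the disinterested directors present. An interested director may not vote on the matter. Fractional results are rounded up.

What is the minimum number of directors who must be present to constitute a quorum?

4

1/3 of 10 = 3.33, rounded up to 4.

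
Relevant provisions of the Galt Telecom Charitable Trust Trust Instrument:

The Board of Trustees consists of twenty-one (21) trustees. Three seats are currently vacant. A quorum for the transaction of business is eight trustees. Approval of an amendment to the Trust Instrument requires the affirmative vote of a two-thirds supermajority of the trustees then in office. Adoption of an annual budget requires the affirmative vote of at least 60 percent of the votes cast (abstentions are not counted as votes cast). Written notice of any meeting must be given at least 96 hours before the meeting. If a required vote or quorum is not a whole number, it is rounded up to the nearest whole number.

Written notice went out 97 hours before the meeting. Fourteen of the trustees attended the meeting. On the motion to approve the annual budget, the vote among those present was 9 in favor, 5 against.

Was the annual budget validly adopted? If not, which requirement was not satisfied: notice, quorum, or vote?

Notice: 97 hours given; 96 required (97 ≥ 96). Satisfied.
Quorum: 14 present; quorum is 8. Satisfied.
Vote: the annual budget requires three-fifths of the votes cast (14). 3/5 of 14 = 8.40, rounded up to 9, so 9 affirmative votes are needed; 9 voted in favor. Satisfied.

Valid — all requirements satisfied.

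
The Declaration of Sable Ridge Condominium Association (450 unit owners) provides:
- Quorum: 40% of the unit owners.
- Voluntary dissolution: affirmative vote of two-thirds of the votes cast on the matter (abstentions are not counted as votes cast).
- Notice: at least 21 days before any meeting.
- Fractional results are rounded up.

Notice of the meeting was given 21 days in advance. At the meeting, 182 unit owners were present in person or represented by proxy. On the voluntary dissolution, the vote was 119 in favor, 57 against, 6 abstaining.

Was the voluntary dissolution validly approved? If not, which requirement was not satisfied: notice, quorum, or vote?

Valid — all requirements satisfied.

Notice: 21 days given; 21 required. Satisfied.
Quorum: 40% of 450 = 180; 182 present. Satisfied.
Vote: requires two-thirds of the votes cast (182 − 6 abstaining = 176); 2/3 of 176 = 117.33, rounded up to 118, so 118 needed; 119 in favor. Satisfied.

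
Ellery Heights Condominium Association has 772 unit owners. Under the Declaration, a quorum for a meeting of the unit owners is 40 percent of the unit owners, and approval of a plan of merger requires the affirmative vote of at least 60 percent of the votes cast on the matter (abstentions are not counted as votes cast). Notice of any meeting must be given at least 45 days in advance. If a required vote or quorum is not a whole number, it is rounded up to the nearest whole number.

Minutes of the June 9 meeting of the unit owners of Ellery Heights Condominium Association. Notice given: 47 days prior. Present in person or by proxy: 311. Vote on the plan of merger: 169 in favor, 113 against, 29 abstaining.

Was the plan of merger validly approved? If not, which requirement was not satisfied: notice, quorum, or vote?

Notice: 47 days given; 45 required. Satisfied.
Quorum: 40% of 772 = 308.80, rounded up to 309; 311 present. Satisfied.
Vote: requires three-fifths of the votes cast (311 − 29 abstaining = 282); 3/5 of 282 = 169.20, rounded up to 170, so 170 needed; 169 in favor. Not satisfied.

Invalid — vote requirement not satisfied.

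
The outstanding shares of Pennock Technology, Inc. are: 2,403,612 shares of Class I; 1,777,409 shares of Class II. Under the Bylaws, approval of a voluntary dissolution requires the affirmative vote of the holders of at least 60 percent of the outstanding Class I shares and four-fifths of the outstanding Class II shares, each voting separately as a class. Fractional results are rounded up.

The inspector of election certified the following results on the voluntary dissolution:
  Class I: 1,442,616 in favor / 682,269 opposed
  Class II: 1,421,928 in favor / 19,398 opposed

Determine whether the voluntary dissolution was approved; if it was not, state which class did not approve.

Approved — every class gave the required vote.

Class I: 3/5 of 2403612 = 1442167.20, rounded up to 1442168; 1,442,168 required, 1,442,616 in favor — approved.
Class II: 4/5 of 1777409 = 1421927.20, rounded up to 1421928; 1,421,928 required, 1,421,928 in favor — approved.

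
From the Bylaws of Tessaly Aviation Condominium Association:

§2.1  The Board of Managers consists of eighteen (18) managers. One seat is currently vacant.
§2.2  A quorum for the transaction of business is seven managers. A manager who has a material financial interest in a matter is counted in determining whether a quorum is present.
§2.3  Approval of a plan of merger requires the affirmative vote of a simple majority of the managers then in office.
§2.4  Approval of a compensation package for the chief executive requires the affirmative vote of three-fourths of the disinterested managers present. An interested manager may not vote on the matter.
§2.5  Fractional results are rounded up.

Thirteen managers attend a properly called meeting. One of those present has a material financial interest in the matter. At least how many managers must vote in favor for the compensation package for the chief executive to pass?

The compensation package for the chief executive requires three-fourths of the disinterested managers present (13 − 1 = 12).
3/4 of 12 = 9.

9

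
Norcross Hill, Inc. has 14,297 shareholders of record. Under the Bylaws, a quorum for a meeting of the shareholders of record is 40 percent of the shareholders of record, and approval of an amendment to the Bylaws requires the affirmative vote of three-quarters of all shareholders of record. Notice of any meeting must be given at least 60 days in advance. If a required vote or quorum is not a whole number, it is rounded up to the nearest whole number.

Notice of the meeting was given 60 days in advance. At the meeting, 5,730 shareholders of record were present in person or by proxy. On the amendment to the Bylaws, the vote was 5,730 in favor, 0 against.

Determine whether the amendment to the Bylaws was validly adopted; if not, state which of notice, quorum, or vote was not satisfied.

Notice: 60 days given; 60 required. Satisfied.
Quorum: 40% of 14,297 = 5,718.80, rounded up to 5,719; 5,730 present. Satisfied.
Vote: requires three-fourths of all shareholders of record (14,297); 3/4 of 14297 = 10722.75, rounded up to 10723, so 10,723 needed; 5,730 in favor. Not satisfied.

Invalid — vote requirement not satisfied.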